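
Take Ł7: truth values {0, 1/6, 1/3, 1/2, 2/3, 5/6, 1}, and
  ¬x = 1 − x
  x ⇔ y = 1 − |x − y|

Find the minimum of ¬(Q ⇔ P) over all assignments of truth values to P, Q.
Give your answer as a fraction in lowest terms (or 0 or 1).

0

Take P = 0, Q = 0:
Q ⇔ P = 0 ⇔ 0 = 1
¬(Q ⇔ P) = ¬1 = 0
No assignment yields a value below 0, so this is the minimum.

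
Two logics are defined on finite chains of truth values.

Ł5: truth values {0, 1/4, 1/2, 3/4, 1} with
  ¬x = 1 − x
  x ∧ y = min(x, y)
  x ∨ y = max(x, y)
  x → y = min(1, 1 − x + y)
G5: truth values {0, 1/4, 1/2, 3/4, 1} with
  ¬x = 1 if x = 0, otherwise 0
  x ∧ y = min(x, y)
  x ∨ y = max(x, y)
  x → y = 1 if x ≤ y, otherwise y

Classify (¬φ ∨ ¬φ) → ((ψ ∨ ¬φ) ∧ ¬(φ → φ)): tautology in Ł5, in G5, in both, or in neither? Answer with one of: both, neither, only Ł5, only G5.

In Ł5: at φ = 0, ψ = 0 the value is 0 — not a tautology.
In G5: at φ = 0, ψ = 0 the value is 0 — not a tautology.

neither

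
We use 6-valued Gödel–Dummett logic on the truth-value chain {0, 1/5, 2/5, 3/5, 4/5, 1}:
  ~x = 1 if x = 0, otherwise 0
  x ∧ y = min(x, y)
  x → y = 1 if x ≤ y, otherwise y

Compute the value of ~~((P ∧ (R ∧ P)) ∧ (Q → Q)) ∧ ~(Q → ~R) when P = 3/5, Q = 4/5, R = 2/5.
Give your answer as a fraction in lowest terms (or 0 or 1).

1

R ∧ P = 2/5 ∧ 3/5 = 2/5
P ∧ (R ∧ P) = 3/5 ∧ 2/5 = 2/5
Q → Q = 4/5 → 4/5 = 1
(P ∧ (R ∧ P)) ∧ (Q → Q) = 2/5 ∧ 1 = 2/5
~((P ∧ (R ∧ P)) ∧ (Q → Q)) = ~2/5 = 0
~~((P ∧ (R ∧ P)) ∧ (Q → Q)) = ~0 = 1
~R = ~2/5 = 0
Q → ~R = 4/5 → 0 = 0
~(Q → ~R) = ~0 = 1
~~((P ∧ (R ∧ P)) ∧ (Q → Q)) ∧ ~(Q → ~R) = 1 ∧ 1 = 1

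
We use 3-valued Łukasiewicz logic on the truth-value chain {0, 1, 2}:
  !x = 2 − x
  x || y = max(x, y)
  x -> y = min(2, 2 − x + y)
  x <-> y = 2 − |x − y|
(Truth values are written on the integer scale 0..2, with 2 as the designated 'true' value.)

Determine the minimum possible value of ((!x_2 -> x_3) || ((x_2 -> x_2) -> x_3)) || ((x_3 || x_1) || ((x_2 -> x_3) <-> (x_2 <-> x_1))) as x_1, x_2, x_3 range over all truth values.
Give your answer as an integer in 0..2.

Take x_1 = 1, x_2 = 0, x_3 = 0:
!x_2 = !0 = 2
!x_2 -> x_3 = 2 -> 0 = 0
x_2 -> x_2 = 0 -> 0 = 2
(x_2 -> x_2) -> x_3 = 2 -> 0 = 0
(!x_2 -> x_3) || ((x_2 -> x_2) -> x_3) = 0 || 0 = 0
x_3 || x_1 = 0 || 1 = 1
x_2 -> x_3 = 0 -> 0 = 2
x_2 <-> x_1 = 0 <-> 1 = 1
(x_2 -> x_3) <-> (x_2 <-> x_1) = 2 <-> 1 = 1
(x_3 || x_1) || ((x_2 -> x_3) <-> (x_2 <-> x_1)) = 1 || 1 = 1
((!x_2 -> x_3) || ((x_2 -> x_2) -> x_3)) || ((x_3 || x_1) || ((x_2 -> x_3) <-> (x_2 <-> x_1))) = 0 || 1 = 1
No assignment yields a value below 1, so this is the minimum.

1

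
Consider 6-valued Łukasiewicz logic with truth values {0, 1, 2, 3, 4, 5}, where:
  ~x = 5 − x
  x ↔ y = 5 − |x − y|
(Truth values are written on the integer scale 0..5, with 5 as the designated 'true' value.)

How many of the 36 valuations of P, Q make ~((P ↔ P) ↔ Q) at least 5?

value 5: 6 assignments (counts)
value 4: 6 assignments
value 3: 6 assignments
value 2: 6 assignments
value 1: 6 assignments
value 0: 6 assignments
So 6 of the 36 assignments meet the threshold.

6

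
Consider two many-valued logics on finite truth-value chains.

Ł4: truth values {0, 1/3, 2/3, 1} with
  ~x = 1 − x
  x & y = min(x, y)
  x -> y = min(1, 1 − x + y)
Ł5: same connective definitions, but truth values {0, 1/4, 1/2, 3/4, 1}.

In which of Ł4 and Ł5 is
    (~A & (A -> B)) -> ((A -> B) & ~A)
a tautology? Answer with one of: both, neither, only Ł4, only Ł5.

both

In Ł4: every assignment gives 1 — tautology.
In Ł5: every assignment gives 1 — tautology.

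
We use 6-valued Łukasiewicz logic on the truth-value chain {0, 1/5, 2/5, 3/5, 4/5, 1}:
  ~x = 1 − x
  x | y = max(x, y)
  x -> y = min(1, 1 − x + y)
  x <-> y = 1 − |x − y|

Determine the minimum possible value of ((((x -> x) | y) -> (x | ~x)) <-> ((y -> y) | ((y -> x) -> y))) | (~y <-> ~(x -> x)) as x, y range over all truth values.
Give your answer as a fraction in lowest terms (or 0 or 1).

Take x = 2/5, y = 0:
x -> x = 2/5 -> 2/5 = 1
(x -> x) | y = 1 | 0 = 1
~x = ~2/5 = 3/5
x | ~x = 2/5 | 3/5 = 3/5
((x -> x) | y) -> (x | ~x) = 1 -> 3/5 = 3/5
y -> y = 0 -> 0 = 1
y -> x = 0 -> 2/5 = 1
(y -> x) -> y = 1 -> 0 = 0
(y -> y) | ((y -> x) -> y) = 1 | 0 = 1
(((x -> x) | y) -> (x | ~x)) <-> ((y -> y) | ((y -> x) -> y)) = 3/5 <-> 1 = 3/5
~y = ~0 = 1
x -> x = 2/5 -> 2/5 = 1
~(x -> x) = ~1 = 0
~y <-> ~(x -> x) = 1 <-> 0 = 0
((((x -> x) | y) -> (x | ~x)) <-> ((y -> y) | ((y -> x) -> y))) | (~y <-> ~(x -> x)) = 3/5 | 0 = 3/5
No assignment yields a value below 3/5, so this is the minimum.

3/5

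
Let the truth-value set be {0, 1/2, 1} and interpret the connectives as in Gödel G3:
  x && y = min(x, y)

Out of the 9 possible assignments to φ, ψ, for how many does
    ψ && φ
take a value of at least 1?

φ = 0, ψ = 0 ↦ 0  <
φ = 0, ψ = 1/2 ↦ 0  <
φ = 0, ψ = 1 ↦ 0  <
φ = 1/2, ψ = 0 ↦ 0  <
φ = 1/2, ψ = 1/2 ↦ 1/2  <
φ = 1/2, ψ = 1 ↦ 1/2  <
φ = 1, ψ = 0 ↦ 0  <
φ = 1, ψ = 1/2 ↦ 1/2  <
φ = 1, ψ = 1 ↦ 1  ≥
So 1 of the 9 assignments meets the threshold.

1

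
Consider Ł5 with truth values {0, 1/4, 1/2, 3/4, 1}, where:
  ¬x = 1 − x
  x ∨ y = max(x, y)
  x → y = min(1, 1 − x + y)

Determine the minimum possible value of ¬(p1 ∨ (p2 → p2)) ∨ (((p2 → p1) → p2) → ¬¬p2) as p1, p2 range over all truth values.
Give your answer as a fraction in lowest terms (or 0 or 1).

Take p1 = 0, p2 = 1/2:
p2 → p2 = 1/2 → 1/2 = 1
p1 ∨ (p2 → p2) = 0 ∨ 1 = 1
¬(p1 ∨ (p2 → p2)) = ¬1 = 0
p2 → p1 = 1/2 → 0 = 1/2
(p2 → p1) → p2 = 1/2 → 1/2 = 1
¬p2 = ¬1/2 = 1/2
¬¬p2 = ¬1/2 = 1/2
((p2 → p1) → p2) → ¬¬p2 = 1 → 1/2 = 1/2
¬(p1 ∨ (p2 → p2)) ∨ (((p2 → p1) → p2) → ¬¬p2) = 0 ∨ 1/2 = 1/2
No assignment yields a value below 1/2, so this is the minimum.

1/2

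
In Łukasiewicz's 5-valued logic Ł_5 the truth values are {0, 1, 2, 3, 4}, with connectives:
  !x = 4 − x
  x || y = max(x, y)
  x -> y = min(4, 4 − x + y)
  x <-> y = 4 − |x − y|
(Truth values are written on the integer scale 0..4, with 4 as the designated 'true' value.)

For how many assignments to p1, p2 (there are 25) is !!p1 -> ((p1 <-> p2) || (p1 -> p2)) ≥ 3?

21

value 4: 19 assignments (counts)
value 3: 2 assignments (counts)
value 2: 2 assignments
value 1: 1 assignment
value 0: 1 assignment
So 21 of the 25 assignments meet the threshold.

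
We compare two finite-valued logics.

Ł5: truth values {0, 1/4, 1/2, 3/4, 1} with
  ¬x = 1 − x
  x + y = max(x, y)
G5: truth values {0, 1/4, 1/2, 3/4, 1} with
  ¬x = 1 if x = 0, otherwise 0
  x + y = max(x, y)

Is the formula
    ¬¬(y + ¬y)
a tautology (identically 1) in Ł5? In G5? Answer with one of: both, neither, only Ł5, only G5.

In Ł5: at y = 1/4 the value is 3/4 — not a tautology.
In G5: every assignment gives 1 — tautology.

only G5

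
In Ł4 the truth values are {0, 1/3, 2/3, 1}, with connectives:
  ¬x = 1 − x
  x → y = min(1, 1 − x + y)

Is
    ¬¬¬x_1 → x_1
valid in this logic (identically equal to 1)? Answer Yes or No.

Counterexample: take x_1 = 0.
¬x_1 = ¬0 = 1
¬¬x_1 = ¬1 = 0
¬¬¬x_1 = ¬0 = 1
¬¬¬x_1 → x_1 = 1 → 0 = 0
This gives 0 ≠ 1.

No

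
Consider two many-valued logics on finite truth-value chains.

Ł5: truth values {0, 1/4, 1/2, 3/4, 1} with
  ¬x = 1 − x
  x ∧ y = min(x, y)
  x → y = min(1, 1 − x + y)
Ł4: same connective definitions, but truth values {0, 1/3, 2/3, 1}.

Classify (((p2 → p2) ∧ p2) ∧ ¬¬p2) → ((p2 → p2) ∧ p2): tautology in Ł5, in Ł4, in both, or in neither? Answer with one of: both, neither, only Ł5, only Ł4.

In Ł5: every assignment gives 1 — tautology.
In Ł4: every assignment gives 1 — tautology.

both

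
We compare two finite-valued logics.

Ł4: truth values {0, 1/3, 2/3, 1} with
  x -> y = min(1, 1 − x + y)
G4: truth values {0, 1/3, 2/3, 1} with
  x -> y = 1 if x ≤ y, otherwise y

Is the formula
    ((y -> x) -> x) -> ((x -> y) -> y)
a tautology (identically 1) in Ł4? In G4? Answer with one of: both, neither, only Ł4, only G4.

only Ł4

In Ł4: every assignment gives 1 — tautology.
In G4: at x = 0, y = 1/3 the value is 1/3 — not a tautology.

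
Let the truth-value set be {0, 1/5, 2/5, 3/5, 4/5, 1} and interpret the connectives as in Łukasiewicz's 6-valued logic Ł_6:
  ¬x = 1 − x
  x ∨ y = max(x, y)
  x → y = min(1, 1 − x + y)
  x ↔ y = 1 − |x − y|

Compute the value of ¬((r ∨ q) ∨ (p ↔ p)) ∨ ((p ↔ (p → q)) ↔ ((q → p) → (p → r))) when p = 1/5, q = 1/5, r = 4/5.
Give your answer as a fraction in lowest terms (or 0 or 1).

r ∨ q = 4/5 ∨ 1/5 = 4/5
p ↔ p = 1/5 ↔ 1/5 = 1
(r ∨ q) ∨ (p ↔ p) = 4/5 ∨ 1 = 1
¬((r ∨ q) ∨ (p ↔ p)) = ¬1 = 0
p → q = 1/5 → 1/5 = 1
p ↔ (p → q) = 1/5 ↔ 1 = 1/5
q → p = 1/5 → 1/5 = 1
p → r = 1/5 → 4/5 = 1
(q → p) → (p → r) = 1 → 1 = 1
(p ↔ (p → q)) ↔ ((q → p) → (p → r)) = 1/5 ↔ 1 = 1/5
¬((r ∨ q) ∨ (p ↔ p)) ∨ ((p ↔ (p → q)) ↔ ((q → p) → (p → r))) = 0 ∨ 1/5 = 1/5

1/5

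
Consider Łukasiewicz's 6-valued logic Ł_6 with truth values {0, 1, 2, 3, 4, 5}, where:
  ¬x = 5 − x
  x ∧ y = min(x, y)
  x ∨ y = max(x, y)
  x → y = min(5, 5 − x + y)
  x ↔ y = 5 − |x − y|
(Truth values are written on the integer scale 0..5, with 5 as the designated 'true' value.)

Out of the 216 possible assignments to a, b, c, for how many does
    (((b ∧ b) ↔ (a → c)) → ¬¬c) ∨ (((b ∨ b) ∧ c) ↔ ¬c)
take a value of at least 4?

value 5: 110 assignments (counts)
value 4: 51 assignments (counts)
value 3: 15 assignments
value 2: 24 assignments
value 1: 10 assignments
value 0: 6 assignments
So 161 of the 216 assignments meet the threshold.

161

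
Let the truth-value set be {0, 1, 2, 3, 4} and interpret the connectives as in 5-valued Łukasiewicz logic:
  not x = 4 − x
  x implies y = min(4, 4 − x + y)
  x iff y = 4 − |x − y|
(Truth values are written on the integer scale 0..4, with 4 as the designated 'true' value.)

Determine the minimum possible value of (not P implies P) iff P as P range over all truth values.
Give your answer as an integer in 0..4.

Take P = 2:
not P = not 2 = 2
not P implies P = 2 implies 2 = 4
(not P implies P) iff P = 4 iff 2 = 2
No assignment yields a value below 2, so this is the minimum.

2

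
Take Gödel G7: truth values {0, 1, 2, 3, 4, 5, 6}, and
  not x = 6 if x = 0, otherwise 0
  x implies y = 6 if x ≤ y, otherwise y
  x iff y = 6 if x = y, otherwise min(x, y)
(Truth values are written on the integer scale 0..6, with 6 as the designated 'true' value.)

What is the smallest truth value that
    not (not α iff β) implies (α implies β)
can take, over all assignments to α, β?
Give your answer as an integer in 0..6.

Take α = 2, β = 1:
not α = not 2 = 0
not α iff β = 0 iff 1 = 0
not (not α iff β) = not 0 = 6
α implies β = 2 implies 1 = 1
not (not α iff β) implies (α implies β) = 6 implies 1 = 1
No assignment yields a value below 1, so this is the minimum.

1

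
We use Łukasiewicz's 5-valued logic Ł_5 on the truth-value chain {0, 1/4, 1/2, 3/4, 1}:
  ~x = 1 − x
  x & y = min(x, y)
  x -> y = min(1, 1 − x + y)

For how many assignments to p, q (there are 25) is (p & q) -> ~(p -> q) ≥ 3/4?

18

value 1: 13 assignments (counts)
value 3/4: 5 assignments (counts)
value 1/2: 4 assignments
value 1/4: 2 assignments
value 0: 1 assignment
So 18 of the 25 assignments meet the threshold.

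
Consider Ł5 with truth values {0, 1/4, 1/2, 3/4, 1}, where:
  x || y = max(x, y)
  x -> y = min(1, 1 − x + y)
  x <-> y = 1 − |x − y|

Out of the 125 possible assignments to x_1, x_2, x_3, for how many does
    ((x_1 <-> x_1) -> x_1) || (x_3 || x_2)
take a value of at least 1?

61

value 1: 61 assignments (counts)
value 3/4: 37 assignments
value 1/2: 19 assignments
value 1/4: 7 assignments
value 0: 1 assignment
So 61 of the 125 assignments meet the threshold.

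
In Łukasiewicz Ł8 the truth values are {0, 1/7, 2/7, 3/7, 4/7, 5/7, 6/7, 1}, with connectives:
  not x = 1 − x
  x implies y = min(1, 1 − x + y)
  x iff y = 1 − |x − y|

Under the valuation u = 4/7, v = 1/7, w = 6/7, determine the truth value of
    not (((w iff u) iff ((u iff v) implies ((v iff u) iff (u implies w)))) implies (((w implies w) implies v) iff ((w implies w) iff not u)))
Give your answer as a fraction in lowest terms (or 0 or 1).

0

w iff u = 6/7 iff 4/7 = 5/7
u iff v = 4/7 iff 1/7 = 4/7
v iff u = 1/7 iff 4/7 = 4/7
u implies w = 4/7 implies 6/7 = 1
(v iff u) iff (u implies w) = 4/7 iff 1 = 4/7
(u iff v) implies ((v iff u) iff (u implies w)) = 4/7 implies 4/7 = 1
(w iff u) iff ((u iff v) implies ((v iff u) iff (u implies w))) = 5/7 iff 1 = 5/7
w implies w = 6/7 implies 6/7 = 1
(w implies w) implies v = 1 implies 1/7 = 1/7
w implies w = 6/7 implies 6/7 = 1
not u = not 4/7 = 3/7
(w implies w) iff not u = 1 iff 3/7 = 3/7
((w implies w) implies v) iff ((w implies w) iff not u) = 1/7 iff 3/7 = 5/7
((w iff u) iff ((u iff v) implies ((v iff u) iff (u implies w)))) implies (((w implies w) implies v) iff ((w implies w) iff not u)) = 5/7 implies 5/7 = 1
not (((w iff u) iff ((u iff v) implies ((v iff u) iff (u implies w)))) implies (((w implies w) implies v) iff ((w implies w) iff not u))) = not 1 = 0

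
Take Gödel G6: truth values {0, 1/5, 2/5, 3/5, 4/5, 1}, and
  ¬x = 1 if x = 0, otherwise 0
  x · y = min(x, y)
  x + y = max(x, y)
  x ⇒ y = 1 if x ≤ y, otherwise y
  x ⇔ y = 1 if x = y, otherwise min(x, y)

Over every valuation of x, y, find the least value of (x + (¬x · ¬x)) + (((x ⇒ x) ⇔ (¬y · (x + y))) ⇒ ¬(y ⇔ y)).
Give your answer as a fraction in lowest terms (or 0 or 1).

1/5

Take x = 1/5, y = 0:
¬x = ¬1/5 = 0
¬x = ¬1/5 = 0
¬x · ¬x = 0 · 0 = 0
x + (¬x · ¬x) = 1/5 + 0 = 1/5
x ⇒ x = 1/5 ⇒ 1/5 = 1
¬y = ¬0 = 1
x + y = 1/5 + 0 = 1/5
¬y · (x + y) = 1 · 1/5 = 1/5
(x ⇒ x) ⇔ (¬y · (x + y)) = 1 ⇔ 1/5 = 1/5
y ⇔ y = 0 ⇔ 0 = 1
¬(y ⇔ y) = ¬1 = 0
((x ⇒ x) ⇔ (¬y · (x + y))) ⇒ ¬(y ⇔ y) = 1/5 ⇒ 0 = 0
(x + (¬x · ¬x)) + (((x ⇒ x) ⇔ (¬y · (x + y))) ⇒ ¬(y ⇔ y)) = 1/5 + 0 = 1/5
No assignment yields a value below 1/5, so this is the minimum.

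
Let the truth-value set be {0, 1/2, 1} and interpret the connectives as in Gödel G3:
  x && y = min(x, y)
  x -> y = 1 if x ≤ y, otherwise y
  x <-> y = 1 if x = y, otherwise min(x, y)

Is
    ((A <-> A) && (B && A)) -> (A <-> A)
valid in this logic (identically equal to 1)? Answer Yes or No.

A = 0, B = 0 ↦ 1
A = 0, B = 1/2 ↦ 1
A = 0, B = 1 ↦ 1
A = 1/2, B = 0 ↦ 1
A = 1/2, B = 1/2 ↦ 1
A = 1/2, B = 1 ↦ 1
A = 1, B = 0 ↦ 1
A = 1, B = 1/2 ↦ 1
A = 1, B = 1 ↦ 1
Every assignment gives a value ≥ 1.

Yes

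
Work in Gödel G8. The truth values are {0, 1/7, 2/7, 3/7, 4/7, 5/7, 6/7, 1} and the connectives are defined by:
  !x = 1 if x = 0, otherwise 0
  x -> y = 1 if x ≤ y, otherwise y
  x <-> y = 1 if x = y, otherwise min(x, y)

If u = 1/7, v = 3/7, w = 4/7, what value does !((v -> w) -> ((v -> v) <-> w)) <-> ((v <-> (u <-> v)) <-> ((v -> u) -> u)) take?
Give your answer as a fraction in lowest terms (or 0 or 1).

v -> w = 3/7 -> 4/7 = 1
v -> v = 3/7 -> 3/7 = 1
(v -> v) <-> w = 1 <-> 4/7 = 4/7
(v -> w) -> ((v -> v) <-> w) = 1 -> 4/7 = 4/7
!((v -> w) -> ((v -> v) <-> w)) = !4/7 = 0
u <-> v = 1/7 <-> 3/7 = 1/7
v <-> (u <-> v) = 3/7 <-> 1/7 = 1/7
v -> u = 3/7 -> 1/7 = 1/7
(v -> u) -> u = 1/7 -> 1/7 = 1
(v <-> (u <-> v)) <-> ((v -> u) -> u) = 1/7 <-> 1 = 1/7
!((v -> w) -> ((v -> v) <-> w)) <-> ((v <-> (u <-> v)) <-> ((v -> u) -> u)) = 0 <-> 1/7 = 0

0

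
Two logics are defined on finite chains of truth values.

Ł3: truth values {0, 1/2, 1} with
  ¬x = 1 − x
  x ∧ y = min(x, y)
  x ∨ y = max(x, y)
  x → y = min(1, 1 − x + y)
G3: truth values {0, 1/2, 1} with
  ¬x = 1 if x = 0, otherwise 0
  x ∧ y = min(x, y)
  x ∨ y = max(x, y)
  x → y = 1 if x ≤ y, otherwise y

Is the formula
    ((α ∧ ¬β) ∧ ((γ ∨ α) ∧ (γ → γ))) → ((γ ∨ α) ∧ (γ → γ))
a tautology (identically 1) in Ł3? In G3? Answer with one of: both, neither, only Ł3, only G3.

In Ł3: every assignment gives 1 — tautology.
In G3: every assignment gives 1 — tautology.

both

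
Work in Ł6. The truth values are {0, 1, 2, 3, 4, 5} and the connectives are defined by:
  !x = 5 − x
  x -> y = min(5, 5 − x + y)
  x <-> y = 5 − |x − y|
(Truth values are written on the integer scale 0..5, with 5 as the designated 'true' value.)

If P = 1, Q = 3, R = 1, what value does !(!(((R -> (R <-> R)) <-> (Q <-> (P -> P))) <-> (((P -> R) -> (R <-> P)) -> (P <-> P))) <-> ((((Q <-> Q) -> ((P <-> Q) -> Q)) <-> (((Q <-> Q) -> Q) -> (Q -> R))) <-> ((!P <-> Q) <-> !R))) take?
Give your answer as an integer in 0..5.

3

R <-> R = 1 <-> 1 = 5
R -> (R <-> R) = 1 -> 5 = 5
P -> P = 1 -> 1 = 5
Q <-> (P -> P) = 3 <-> 5 = 3
(R -> (R <-> R)) <-> (Q <-> (P -> P)) = 5 <-> 3 = 3
P -> R = 1 -> 1 = 5
R <-> P = 1 <-> 1 = 5
(P -> R) -> (R <-> P) = 5 -> 5 = 5
P <-> P = 1 <-> 1 = 5
((P -> R) -> (R <-> P)) -> (P <-> P) = 5 -> 5 = 5
((R -> (R <-> R)) <-> (Q <-> (P -> P))) <-> (((P -> R) -> (R <-> P)) -> (P <-> P)) = 3 <-> 5 = 3
!(((R -> (R <-> R)) <-> (Q <-> (P -> P))) <-> (((P -> R) -> (R <-> P)) -> (P <-> P))) = !3 = 2
Q <-> Q = 3 <-> 3 = 5
P <-> Q = 1 <-> 3 = 3
(P <-> Q) -> Q = 3 -> 3 = 5
(Q <-> Q) -> ((P <-> Q) -> Q) = 5 -> 5 = 5
Q <-> Q = 3 <-> 3 = 5
(Q <-> Q) -> Q = 5 -> 3 = 3
Q -> R = 3 -> 1 = 3
((Q <-> Q) -> Q) -> (Q -> R) = 3 -> 3 = 5
((Q <-> Q) -> ((P <-> Q) -> Q)) <-> (((Q <-> Q) -> Q) -> (Q -> R)) = 5 <-> 5 = 5
!P = !1 = 4
!P <-> Q = 4 <-> 3 = 4
!R = !1 = 4
(!P <-> Q) <-> !R = 4 <-> 4 = 5
(((Q <-> Q) -> ((P <-> Q) -> Q)) <-> (((Q <-> Q) -> Q) -> (Q -> R))) <-> ((!P <-> Q) <-> !R) = 5 <-> 5 = 5
!(((R -> (R <-> R)) <-> (Q <-> (P -> P))) <-> (((P -> R) -> (R <-> P)) -> (P <-> P))) <-> ((((Q <-> Q) -> ((P <-> Q) -> Q)) <-> (((Q <-> Q) -> Q) -> (Q -> R))) <-> ((!P <-> Q) <-> !R)) = 2 <-> 5 = 2
!(!(((R -> (R <-> R)) <-> (Q <-> (P -> P))) <-> (((P -> R) -> (R <-> P)) -> (P <-> P))) <-> ((((Q <-> Q) -> ((P <-> Q) -> Q)) <-> (((Q <-> Q) -> Q) -> (Q -> R))) <-> ((!P <-> Q) <-> !R))) = !2 = 3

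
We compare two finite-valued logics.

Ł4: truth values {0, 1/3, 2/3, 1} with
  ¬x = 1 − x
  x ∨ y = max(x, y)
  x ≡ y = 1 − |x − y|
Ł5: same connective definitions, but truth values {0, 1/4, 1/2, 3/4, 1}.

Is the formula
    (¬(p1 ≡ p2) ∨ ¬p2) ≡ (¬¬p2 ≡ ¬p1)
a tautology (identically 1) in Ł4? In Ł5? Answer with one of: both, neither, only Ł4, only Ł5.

neither

In Ł4: at p1 = 0, p2 = 0 the value is 0 — not a tautology.
In Ł5: at p1 = 0, p2 = 0 the value is 0 — not a tautology.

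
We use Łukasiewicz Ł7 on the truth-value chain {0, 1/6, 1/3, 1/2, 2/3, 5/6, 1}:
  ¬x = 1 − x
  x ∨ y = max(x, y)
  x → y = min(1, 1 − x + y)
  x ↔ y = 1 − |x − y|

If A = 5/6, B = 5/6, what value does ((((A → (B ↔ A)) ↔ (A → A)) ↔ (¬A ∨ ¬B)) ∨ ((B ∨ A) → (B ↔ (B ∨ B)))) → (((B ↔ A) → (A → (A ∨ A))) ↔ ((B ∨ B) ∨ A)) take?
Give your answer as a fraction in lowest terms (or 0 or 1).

B ↔ A = 5/6 ↔ 5/6 = 1
A → (B ↔ A) = 5/6 → 1 = 1
A → A = 5/6 → 5/6 = 1
(A → (B ↔ A)) ↔ (A → A) = 1 ↔ 1 = 1
¬A = ¬5/6 = 1/6
¬B = ¬5/6 = 1/6
¬A ∨ ¬B = 1/6 ∨ 1/6 = 1/6
((A → (B ↔ A)) ↔ (A → A)) ↔ (¬A ∨ ¬B) = 1 ↔ 1/6 = 1/6
B ∨ A = 5/6 ∨ 5/6 = 5/6
B ∨ B = 5/6 ∨ 5/6 = 5/6
B ↔ (B ∨ B) = 5/6 ↔ 5/6 = 1
(B ∨ A) → (B ↔ (B ∨ B)) = 5/6 → 1 = 1
(((A → (B ↔ A)) ↔ (A → A)) ↔ (¬A ∨ ¬B)) ∨ ((B ∨ A) → (B ↔ (B ∨ B))) = 1/6 ∨ 1 = 1
B ↔ A = 5/6 ↔ 5/6 = 1
A ∨ A = 5/6 ∨ 5/6 = 5/6
A → (A ∨ A) = 5/6 → 5/6 = 1
(B ↔ A) → (A → (A ∨ A)) = 1 → 1 = 1
B ∨ B = 5/6 ∨ 5/6 = 5/6
(B ∨ B) ∨ A = 5/6 ∨ 5/6 = 5/6
((B ↔ A) → (A → (A ∨ A))) ↔ ((B ∨ B) ∨ A) = 1 ↔ 5/6 = 5/6
((((A → (B ↔ A)) ↔ (A → A)) ↔ (¬A ∨ ¬B)) ∨ ((B ∨ A) → (B ↔ (B ∨ B)))) → (((B ↔ A) → (A → (A ∨ A))) ↔ ((B ∨ B) ∨ A)) = 1 → 5/6 = 5/6

5/6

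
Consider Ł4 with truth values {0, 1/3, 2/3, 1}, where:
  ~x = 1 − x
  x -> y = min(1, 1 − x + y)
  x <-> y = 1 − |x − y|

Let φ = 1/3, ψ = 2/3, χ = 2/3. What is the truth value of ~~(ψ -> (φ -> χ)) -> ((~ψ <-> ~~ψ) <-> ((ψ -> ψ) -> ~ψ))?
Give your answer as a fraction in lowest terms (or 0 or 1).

2/3

φ -> χ = 1/3 -> 2/3 = 1
ψ -> (φ -> χ) = 2/3 -> 1 = 1
~(ψ -> (φ -> χ)) = ~1 = 0
~~(ψ -> (φ -> χ)) = ~0 = 1
~ψ = ~2/3 = 1/3
~ψ = ~2/3 = 1/3
~~ψ = ~1/3 = 2/3
~ψ <-> ~~ψ = 1/3 <-> 2/3 = 2/3
ψ -> ψ = 2/3 -> 2/3 = 1
~ψ = ~2/3 = 1/3
(ψ -> ψ) -> ~ψ = 1 -> 1/3 = 1/3
(~ψ <-> ~~ψ) <-> ((ψ -> ψ) -> ~ψ) = 2/3 <-> 1/3 = 2/3
~~(ψ -> (φ -> χ)) -> ((~ψ <-> ~~ψ) <-> ((ψ -> ψ) -> ~ψ)) = 1 -> 2/3 = 2/3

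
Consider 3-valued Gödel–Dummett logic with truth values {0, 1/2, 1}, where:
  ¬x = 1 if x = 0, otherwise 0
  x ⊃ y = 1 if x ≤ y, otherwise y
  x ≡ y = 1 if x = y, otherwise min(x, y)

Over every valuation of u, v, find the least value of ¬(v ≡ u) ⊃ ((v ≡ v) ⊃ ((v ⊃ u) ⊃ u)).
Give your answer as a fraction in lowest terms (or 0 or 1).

Take u = 1/2, v = 0:
v ≡ u = 0 ≡ 1/2 = 0
¬(v ≡ u) = ¬0 = 1
v ≡ v = 0 ≡ 0 = 1
v ⊃ u = 0 ⊃ 1/2 = 1
(v ⊃ u) ⊃ u = 1 ⊃ 1/2 = 1/2
(v ≡ v) ⊃ ((v ⊃ u) ⊃ u) = 1 ⊃ 1/2 = 1/2
¬(v ≡ u) ⊃ ((v ≡ v) ⊃ ((v ⊃ u) ⊃ u)) = 1 ⊃ 1/2 = 1/2
No assignment yields a value below 1/2, so this is the minimum.

1/2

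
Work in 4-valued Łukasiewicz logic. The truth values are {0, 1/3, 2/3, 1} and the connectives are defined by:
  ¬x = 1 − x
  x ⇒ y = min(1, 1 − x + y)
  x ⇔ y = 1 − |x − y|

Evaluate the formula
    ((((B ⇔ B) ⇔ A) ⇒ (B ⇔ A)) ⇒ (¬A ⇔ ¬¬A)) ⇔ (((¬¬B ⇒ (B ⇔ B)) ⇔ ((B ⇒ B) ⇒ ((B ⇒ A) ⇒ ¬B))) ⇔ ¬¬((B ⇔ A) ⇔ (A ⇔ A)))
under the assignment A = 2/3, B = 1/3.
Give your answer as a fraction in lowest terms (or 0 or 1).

2/3

B ⇔ B = 1/3 ⇔ 1/3 = 1
(B ⇔ B) ⇔ A = 1 ⇔ 2/3 = 2/3
B ⇔ A = 1/3 ⇔ 2/3 = 2/3
((B ⇔ B) ⇔ A) ⇒ (B ⇔ A) = 2/3 ⇒ 2/3 = 1
¬A = ¬2/3 = 1/3
¬A = ¬2/3 = 1/3
¬¬A = ¬1/3 = 2/3
¬A ⇔ ¬¬A = 1/3 ⇔ 2/3 = 2/3
(((B ⇔ B) ⇔ A) ⇒ (B ⇔ A)) ⇒ (¬A ⇔ ¬¬A) = 1 ⇒ 2/3 = 2/3
¬B = ¬1/3 = 2/3
¬¬B = ¬2/3 = 1/3
B ⇔ B = 1/3 ⇔ 1/3 = 1
¬¬B ⇒ (B ⇔ B) = 1/3 ⇒ 1 = 1
B ⇒ B = 1/3 ⇒ 1/3 = 1
B ⇒ A = 1/3 ⇒ 2/3 = 1
¬B = ¬1/3 = 2/3
(B ⇒ A) ⇒ ¬B = 1 ⇒ 2/3 = 2/3
(B ⇒ B) ⇒ ((B ⇒ A) ⇒ ¬B) = 1 ⇒ 2/3 = 2/3
(¬¬B ⇒ (B ⇔ B)) ⇔ ((B ⇒ B) ⇒ ((B ⇒ A) ⇒ ¬B)) = 1 ⇔ 2/3 = 2/3
B ⇔ A = 1/3 ⇔ 2/3 = 2/3
A ⇔ A = 2/3 ⇔ 2/3 = 1
(B ⇔ A) ⇔ (A ⇔ A) = 2/3 ⇔ 1 = 2/3
¬((B ⇔ A) ⇔ (A ⇔ A)) = ¬2/3 = 1/3
¬¬((B ⇔ A) ⇔ (A ⇔ A)) = ¬1/3 = 2/3
((¬¬B ⇒ (B ⇔ B)) ⇔ ((B ⇒ B) ⇒ ((B ⇒ A) ⇒ ¬B))) ⇔ ¬¬((B ⇔ A) ⇔ (A ⇔ A)) = 2/3 ⇔ 2/3 = 1
((((B ⇔ B) ⇔ A) ⇒ (B ⇔ A)) ⇒ (¬A ⇔ ¬¬A)) ⇔ (((¬¬B ⇒ (B ⇔ B)) ⇔ ((B ⇒ B) ⇒ ((B ⇒ A) ⇒ ¬B))) ⇔ ¬¬((B ⇔ A) ⇔ (A ⇔ A))) = 2/3 ⇔ 1 = 2/3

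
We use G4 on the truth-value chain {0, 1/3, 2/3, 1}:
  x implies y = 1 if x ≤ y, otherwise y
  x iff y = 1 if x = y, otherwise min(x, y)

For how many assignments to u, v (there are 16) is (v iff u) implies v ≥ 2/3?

14

u = 0, v = 0 ↦ 0  <
u = 0, v = 1/3 ↦ 1  ≥
u = 0, v = 2/3 ↦ 1  ≥
u = 0, v = 1 ↦ 1  ≥
u = 1/3, v = 0 ↦ 1  ≥
u = 1/3, v = 1/3 ↦ 1/3  <
u = 1/3, v = 2/3 ↦ 1  ≥
u = 1/3, v = 1 ↦ 1  ≥
u = 2/3, v = 0 ↦ 1  ≥
u = 2/3, v = 1/3 ↦ 1  ≥
u = 2/3, v = 2/3 ↦ 2/3  ≥
u = 2/3, v = 1 ↦ 1  ≥
u = 1, v = 0 ↦ 1  ≥
u = 1, v = 1/3 ↦ 1  ≥
u = 1, v = 2/3 ↦ 1  ≥
u = 1, v = 1 ↦ 1  ≥
So 14 of the 16 assignments meet the threshold.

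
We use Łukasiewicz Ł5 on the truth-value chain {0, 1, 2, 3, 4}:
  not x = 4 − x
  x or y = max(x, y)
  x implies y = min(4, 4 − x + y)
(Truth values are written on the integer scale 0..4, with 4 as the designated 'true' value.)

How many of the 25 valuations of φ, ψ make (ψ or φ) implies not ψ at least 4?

12

value 4: 12 assignments (counts)
value 3: 2 assignments
value 2: 5 assignments
value 1: 1 assignment
value 0: 5 assignments
So 12 of the 25 assignments meet the threshold.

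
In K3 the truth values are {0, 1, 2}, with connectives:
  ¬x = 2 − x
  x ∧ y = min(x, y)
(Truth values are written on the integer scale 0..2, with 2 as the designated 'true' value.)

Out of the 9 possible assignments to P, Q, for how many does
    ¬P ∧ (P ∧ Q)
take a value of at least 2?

P = 0, Q = 0 ↦ 0  <
P = 0, Q = 1 ↦ 0  <
P = 0, Q = 2 ↦ 0  <
P = 1, Q = 0 ↦ 0  <
P = 1, Q = 1 ↦ 1  <
P = 1, Q = 2 ↦ 1  <
P = 2, Q = 0 ↦ 0  <
P = 2, Q = 1 ↦ 0  <
P = 2, Q = 2 ↦ 0  <
So 0 of the 9 assignments meet the threshold.

0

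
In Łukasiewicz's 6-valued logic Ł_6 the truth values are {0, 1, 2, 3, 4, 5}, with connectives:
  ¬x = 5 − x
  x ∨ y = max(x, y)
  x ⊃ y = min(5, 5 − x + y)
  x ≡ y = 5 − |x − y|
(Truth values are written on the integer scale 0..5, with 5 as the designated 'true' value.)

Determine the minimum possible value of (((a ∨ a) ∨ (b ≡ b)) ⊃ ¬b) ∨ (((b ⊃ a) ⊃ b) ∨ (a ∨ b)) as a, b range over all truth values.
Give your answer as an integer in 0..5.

Take a = 1, b = 2:
a ∨ a = 1 ∨ 1 = 1
b ≡ b = 2 ≡ 2 = 5
(a ∨ a) ∨ (b ≡ b) = 1 ∨ 5 = 5
¬b = ¬2 = 3
((a ∨ a) ∨ (b ≡ b)) ⊃ ¬b = 5 ⊃ 3 = 3
b ⊃ a = 2 ⊃ 1 = 4
(b ⊃ a) ⊃ b = 4 ⊃ 2 = 3
a ∨ b = 1 ∨ 2 = 2
((b ⊃ a) ⊃ b) ∨ (a ∨ b) = 3 ∨ 2 = 3
(((a ∨ a) ∨ (b ≡ b)) ⊃ ¬b) ∨ (((b ⊃ a) ⊃ b) ∨ (a ∨ b)) = 3 ∨ 3 = 3
No assignment yields a value below 3, so this is the minimum.

3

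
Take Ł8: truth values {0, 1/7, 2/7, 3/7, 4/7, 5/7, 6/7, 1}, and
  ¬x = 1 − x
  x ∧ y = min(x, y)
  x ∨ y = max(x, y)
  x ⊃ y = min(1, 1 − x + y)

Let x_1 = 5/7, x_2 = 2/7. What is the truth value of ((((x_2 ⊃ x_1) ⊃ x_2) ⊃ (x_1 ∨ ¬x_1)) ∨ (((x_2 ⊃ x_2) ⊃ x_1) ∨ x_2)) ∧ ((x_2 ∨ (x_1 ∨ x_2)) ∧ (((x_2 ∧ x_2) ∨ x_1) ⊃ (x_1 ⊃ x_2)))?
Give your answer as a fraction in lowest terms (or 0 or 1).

5/7

x_2 ⊃ x_1 = 2/7 ⊃ 5/7 = 1
(x_2 ⊃ x_1) ⊃ x_2 = 1 ⊃ 2/7 = 2/7
¬x_1 = ¬5/7 = 2/7
x_1 ∨ ¬x_1 = 5/7 ∨ 2/7 = 5/7
((x_2 ⊃ x_1) ⊃ x_2) ⊃ (x_1 ∨ ¬x_1) = 2/7 ⊃ 5/7 = 1
x_2 ⊃ x_2 = 2/7 ⊃ 2/7 = 1
(x_2 ⊃ x_2) ⊃ x_1 = 1 ⊃ 5/7 = 5/7
((x_2 ⊃ x_2) ⊃ x_1) ∨ x_2 = 5/7 ∨ 2/7 = 5/7
(((x_2 ⊃ x_1) ⊃ x_2) ⊃ (x_1 ∨ ¬x_1)) ∨ (((x_2 ⊃ x_2) ⊃ x_1) ∨ x_2) = 1 ∨ 5/7 = 1
x_1 ∨ x_2 = 5/7 ∨ 2/7 = 5/7
x_2 ∨ (x_1 ∨ x_2) = 2/7 ∨ 5/7 = 5/7
x_2 ∧ x_2 = 2/7 ∧ 2/7 = 2/7
(x_2 ∧ x_2) ∨ x_1 = 2/7 ∨ 5/7 = 5/7
x_1 ⊃ x_2 = 5/7 ⊃ 2/7 = 4/7
((x_2 ∧ x_2) ∨ x_1) ⊃ (x_1 ⊃ x_2) = 5/7 ⊃ 4/7 = 6/7
(x_2 ∨ (x_1 ∨ x_2)) ∧ (((x_2 ∧ x_2) ∨ x_1) ⊃ (x_1 ⊃ x_2)) = 5/7 ∧ 6/7 = 5/7
((((x_2 ⊃ x_1) ⊃ x_2) ⊃ (x_1 ∨ ¬x_1)) ∨ (((x_2 ⊃ x_2) ⊃ x_1) ∨ x_2)) ∧ ((x_2 ∨ (x_1 ∨ x_2)) ∧ (((x_2 ∧ x_2) ∨ x_1) ⊃ (x_1 ⊃ x_2))) = 1 ∧ 5/7 = 5/7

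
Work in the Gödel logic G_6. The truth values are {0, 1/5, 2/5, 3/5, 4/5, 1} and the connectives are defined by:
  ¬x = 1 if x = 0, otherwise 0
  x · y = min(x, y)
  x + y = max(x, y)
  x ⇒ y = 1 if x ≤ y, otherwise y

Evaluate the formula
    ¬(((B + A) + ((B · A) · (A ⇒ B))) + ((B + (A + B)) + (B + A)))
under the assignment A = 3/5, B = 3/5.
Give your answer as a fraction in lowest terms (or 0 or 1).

0

B + A = 3/5 + 3/5 = 3/5
B · A = 3/5 · 3/5 = 3/5
A ⇒ B = 3/5 ⇒ 3/5 = 1
(B · A) · (A ⇒ B) = 3/5 · 1 = 3/5
(B + A) + ((B · A) · (A ⇒ B)) = 3/5 + 3/5 = 3/5
A + B = 3/5 + 3/5 = 3/5
B + (A + B) = 3/5 + 3/5 = 3/5
B + A = 3/5 + 3/5 = 3/5
(B + (A + B)) + (B + A) = 3/5 + 3/5 = 3/5
((B + A) + ((B · A) · (A ⇒ B))) + ((B + (A + B)) + (B + A)) = 3/5 + 3/5 = 3/5
¬(((B + A) + ((B · A) · (A ⇒ B))) + ((B + (A + B)) + (B + A))) = ¬3/5 = 0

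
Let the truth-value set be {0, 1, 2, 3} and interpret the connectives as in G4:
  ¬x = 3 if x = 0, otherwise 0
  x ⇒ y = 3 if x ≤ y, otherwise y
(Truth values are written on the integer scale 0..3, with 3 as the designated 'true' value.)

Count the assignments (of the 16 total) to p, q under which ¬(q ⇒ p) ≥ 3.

3

p = 0, q = 0 ↦ 0  <
p = 0, q = 1 ↦ 3  ≥
p = 0, q = 2 ↦ 3  ≥
p = 0, q = 3 ↦ 3  ≥
p = 1, q = 0 ↦ 0  <
p = 1, q = 1 ↦ 0  <
p = 1, q = 2 ↦ 0  <
p = 1, q = 3 ↦ 0  <
p = 2, q = 0 ↦ 0  <
p = 2, q = 1 ↦ 0  <
p = 2, q = 2 ↦ 0  <
p = 2, q = 3 ↦ 0  <
p = 3, q = 0 ↦ 0  <
p = 3, q = 1 ↦ 0  <
p = 3, q = 2 ↦ 0  <
p = 3, q = 3 ↦ 0  <
So 3 of the 16 assignments meet the threshold.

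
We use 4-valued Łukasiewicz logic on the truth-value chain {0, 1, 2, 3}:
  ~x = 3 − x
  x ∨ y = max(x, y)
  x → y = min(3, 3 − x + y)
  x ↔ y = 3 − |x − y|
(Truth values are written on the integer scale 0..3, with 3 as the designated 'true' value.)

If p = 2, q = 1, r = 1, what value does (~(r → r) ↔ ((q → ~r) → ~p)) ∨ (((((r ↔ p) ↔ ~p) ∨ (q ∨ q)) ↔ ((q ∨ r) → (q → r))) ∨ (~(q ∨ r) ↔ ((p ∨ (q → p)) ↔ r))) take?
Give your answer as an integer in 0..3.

2

r → r = 1 → 1 = 3
~(r → r) = ~3 = 0
~r = ~1 = 2
q → ~r = 1 → 2 = 3
~p = ~2 = 1
(q → ~r) → ~p = 3 → 1 = 1
~(r → r) ↔ ((q → ~r) → ~p) = 0 ↔ 1 = 2
r ↔ p = 1 ↔ 2 = 2
~p = ~2 = 1
(r ↔ p) ↔ ~p = 2 ↔ 1 = 2
q ∨ q = 1 ∨ 1 = 1
((r ↔ p) ↔ ~p) ∨ (q ∨ q) = 2 ∨ 1 = 2
q ∨ r = 1 ∨ 1 = 1
q → r = 1 → 1 = 3
(q ∨ r) → (q → r) = 1 → 3 = 3
(((r ↔ p) ↔ ~p) ∨ (q ∨ q)) ↔ ((q ∨ r) → (q → r)) = 2 ↔ 3 = 2
q ∨ r = 1 ∨ 1 = 1
~(q ∨ r) = ~1 = 2
q → p = 1 → 2 = 3
p ∨ (q → p) = 2 ∨ 3 = 3
(p ∨ (q → p)) ↔ r = 3 ↔ 1 = 1
~(q ∨ r) ↔ ((p ∨ (q → p)) ↔ r) = 2 ↔ 1 = 2
((((r ↔ p) ↔ ~p) ∨ (q ∨ q)) ↔ ((q ∨ r) → (q → r))) ∨ (~(q ∨ r) ↔ ((p ∨ (q → p)) ↔ r)) = 2 ∨ 2 = 2
(~(r → r) ↔ ((q → ~r) → ~p)) ∨ (((((r ↔ p) ↔ ~p) ∨ (q ∨ q)) ↔ ((q ∨ r) → (q → r))) ∨ (~(q ∨ r) ↔ ((p ∨ (q → p)) ↔ r))) = 2 ∨ 2 = 2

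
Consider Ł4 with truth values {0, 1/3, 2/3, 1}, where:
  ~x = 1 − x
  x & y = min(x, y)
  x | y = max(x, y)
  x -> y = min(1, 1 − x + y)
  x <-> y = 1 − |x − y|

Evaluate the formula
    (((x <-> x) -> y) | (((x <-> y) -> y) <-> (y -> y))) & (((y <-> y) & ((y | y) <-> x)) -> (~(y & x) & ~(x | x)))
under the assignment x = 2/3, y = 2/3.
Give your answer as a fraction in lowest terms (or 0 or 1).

1/3

x <-> x = 2/3 <-> 2/3 = 1
(x <-> x) -> y = 1 -> 2/3 = 2/3
x <-> y = 2/3 <-> 2/3 = 1
(x <-> y) -> y = 1 -> 2/3 = 2/3
y -> y = 2/3 -> 2/3 = 1
((x <-> y) -> y) <-> (y -> y) = 2/3 <-> 1 = 2/3
((x <-> x) -> y) | (((x <-> y) -> y) <-> (y -> y)) = 2/3 | 2/3 = 2/3
y <-> y = 2/3 <-> 2/3 = 1
y | y = 2/3 | 2/3 = 2/3
(y | y) <-> x = 2/3 <-> 2/3 = 1
(y <-> y) & ((y | y) <-> x) = 1 & 1 = 1
y & x = 2/3 & 2/3 = 2/3
~(y & x) = ~2/3 = 1/3
x | x = 2/3 | 2/3 = 2/3
~(x | x) = ~2/3 = 1/3
~(y & x) & ~(x | x) = 1/3 & 1/3 = 1/3
((y <-> y) & ((y | y) <-> x)) -> (~(y & x) & ~(x | x)) = 1 -> 1/3 = 1/3
(((x <-> x) -> y) | (((x <-> y) -> y) <-> (y -> y))) & (((y <-> y) & ((y | y) <-> x)) -> (~(y & x) & ~(x | x))) = 2/3 & 1/3 = 1/3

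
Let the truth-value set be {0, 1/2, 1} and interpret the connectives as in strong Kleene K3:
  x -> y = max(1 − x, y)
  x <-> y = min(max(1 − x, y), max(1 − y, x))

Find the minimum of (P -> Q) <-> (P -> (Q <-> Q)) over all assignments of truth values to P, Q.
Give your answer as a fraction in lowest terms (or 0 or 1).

Take P = 1, Q = 0:
P -> Q = 1 -> 0 = 0
Q <-> Q = 0 <-> 0 = 1
P -> (Q <-> Q) = 1 -> 1 = 1
(P -> Q) <-> (P -> (Q <-> Q)) = 0 <-> 1 = 0
No assignment yields a value below 0, so this is the minimum.

0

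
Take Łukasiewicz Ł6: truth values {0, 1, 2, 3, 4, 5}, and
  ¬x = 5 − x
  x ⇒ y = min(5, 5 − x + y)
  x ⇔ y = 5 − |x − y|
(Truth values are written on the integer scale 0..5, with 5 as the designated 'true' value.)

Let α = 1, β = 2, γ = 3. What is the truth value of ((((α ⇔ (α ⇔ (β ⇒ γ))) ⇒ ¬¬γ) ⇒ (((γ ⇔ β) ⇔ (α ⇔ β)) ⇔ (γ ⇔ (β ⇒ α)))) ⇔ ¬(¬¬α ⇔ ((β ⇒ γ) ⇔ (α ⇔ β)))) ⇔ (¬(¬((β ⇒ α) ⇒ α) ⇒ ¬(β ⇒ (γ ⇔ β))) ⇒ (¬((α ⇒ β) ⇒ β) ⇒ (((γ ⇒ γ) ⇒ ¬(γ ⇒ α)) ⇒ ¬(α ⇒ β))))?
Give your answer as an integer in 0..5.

3

β ⇒ γ = 2 ⇒ 3 = 5
α ⇔ (β ⇒ γ) = 1 ⇔ 5 = 1
α ⇔ (α ⇔ (β ⇒ γ)) = 1 ⇔ 1 = 5
¬γ = ¬3 = 2
¬¬γ = ¬2 = 3
(α ⇔ (α ⇔ (β ⇒ γ))) ⇒ ¬¬γ = 5 ⇒ 3 = 3
γ ⇔ β = 3 ⇔ 2 = 4
α ⇔ β = 1 ⇔ 2 = 4
(γ ⇔ β) ⇔ (α ⇔ β) = 4 ⇔ 4 = 5
β ⇒ α = 2 ⇒ 1 = 4
γ ⇔ (β ⇒ α) = 3 ⇔ 4 = 4
((γ ⇔ β) ⇔ (α ⇔ β)) ⇔ (γ ⇔ (β ⇒ α)) = 5 ⇔ 4 = 4
((α ⇔ (α ⇔ (β ⇒ γ))) ⇒ ¬¬γ) ⇒ (((γ ⇔ β) ⇔ (α ⇔ β)) ⇔ (γ ⇔ (β ⇒ α))) = 3 ⇒ 4 = 5
¬α = ¬1 = 4
¬¬α = ¬4 = 1
β ⇒ γ = 2 ⇒ 3 = 5
α ⇔ β = 1 ⇔ 2 = 4
(β ⇒ γ) ⇔ (α ⇔ β) = 5 ⇔ 4 = 4
¬¬α ⇔ ((β ⇒ γ) ⇔ (α ⇔ β)) = 1 ⇔ 4 = 2
¬(¬¬α ⇔ ((β ⇒ γ) ⇔ (α ⇔ β))) = ¬2 = 3
(((α ⇔ (α ⇔ (β ⇒ γ))) ⇒ ¬¬γ) ⇒ (((γ ⇔ β) ⇔ (α ⇔ β)) ⇔ (γ ⇔ (β ⇒ α)))) ⇔ ¬(¬¬α ⇔ ((β ⇒ γ) ⇔ (α ⇔ β))) = 5 ⇔ 3 = 3
β ⇒ α = 2 ⇒ 1 = 4
(β ⇒ α) ⇒ α = 4 ⇒ 1 = 2
¬((β ⇒ α) ⇒ α) = ¬2 = 3
γ ⇔ β = 3 ⇔ 2 = 4
β ⇒ (γ ⇔ β) = 2 ⇒ 4 = 5
¬(β ⇒ (γ ⇔ β)) = ¬5 = 0
¬((β ⇒ α) ⇒ α) ⇒ ¬(β ⇒ (γ ⇔ β)) = 3 ⇒ 0 = 2
¬(¬((β ⇒ α) ⇒ α) ⇒ ¬(β ⇒ (γ ⇔ β))) = ¬2 = 3
α ⇒ β = 1 ⇒ 2 = 5
(α ⇒ β) ⇒ β = 5 ⇒ 2 = 2
¬((α ⇒ β) ⇒ β) = ¬2 = 3
γ ⇒ γ = 3 ⇒ 3 = 5
γ ⇒ α = 3 ⇒ 1 = 3
¬(γ ⇒ α) = ¬3 = 2
(γ ⇒ γ) ⇒ ¬(γ ⇒ α) = 5 ⇒ 2 = 2
α ⇒ β = 1 ⇒ 2 = 5
¬(α ⇒ β) = ¬5 = 0
((γ ⇒ γ) ⇒ ¬(γ ⇒ α)) ⇒ ¬(α ⇒ β) = 2 ⇒ 0 = 3
¬((α ⇒ β) ⇒ β) ⇒ (((γ ⇒ γ) ⇒ ¬(γ ⇒ α)) ⇒ ¬(α ⇒ β)) = 3 ⇒ 3 = 5
¬(¬((β ⇒ α) ⇒ α) ⇒ ¬(β ⇒ (γ ⇔ β))) ⇒ (¬((α ⇒ β) ⇒ β) ⇒ (((γ ⇒ γ) ⇒ ¬(γ ⇒ α)) ⇒ ¬(α ⇒ β))) = 3 ⇒ 5 = 5
((((α ⇔ (α ⇔ (β ⇒ γ))) ⇒ ¬¬γ) ⇒ (((γ ⇔ β) ⇔ (α ⇔ β)) ⇔ (γ ⇔ (β ⇒ α)))) ⇔ ¬(¬¬α ⇔ ((β ⇒ γ) ⇔ (α ⇔ β)))) ⇔ (¬(¬((β ⇒ α) ⇒ α) ⇒ ¬(β ⇒ (γ ⇔ β))) ⇒ (¬((α ⇒ β) ⇒ β) ⇒ (((γ ⇒ γ) ⇒ ¬(γ ⇒ α)) ⇒ ¬(α ⇒ β)))) = 3 ⇔ 5 = 3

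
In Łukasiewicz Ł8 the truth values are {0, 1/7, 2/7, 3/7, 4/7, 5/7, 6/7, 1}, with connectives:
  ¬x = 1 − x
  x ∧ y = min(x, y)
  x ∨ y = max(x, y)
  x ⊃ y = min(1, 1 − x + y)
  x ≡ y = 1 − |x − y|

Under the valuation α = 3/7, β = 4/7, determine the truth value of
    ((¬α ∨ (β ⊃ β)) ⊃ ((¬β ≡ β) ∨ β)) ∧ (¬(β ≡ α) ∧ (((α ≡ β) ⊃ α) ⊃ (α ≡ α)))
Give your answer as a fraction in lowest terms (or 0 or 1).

1/7

¬α = ¬3/7 = 4/7
β ⊃ β = 4/7 ⊃ 4/7 = 1
¬α ∨ (β ⊃ β) = 4/7 ∨ 1 = 1
¬β = ¬4/7 = 3/7
¬β ≡ β = 3/7 ≡ 4/7 = 6/7
(¬β ≡ β) ∨ β = 6/7 ∨ 4/7 = 6/7
(¬α ∨ (β ⊃ β)) ⊃ ((¬β ≡ β) ∨ β) = 1 ⊃ 6/7 = 6/7
β ≡ α = 4/7 ≡ 3/7 = 6/7
¬(β ≡ α) = ¬6/7 = 1/7
α ≡ β = 3/7 ≡ 4/7 = 6/7
(α ≡ β) ⊃ α = 6/7 ⊃ 3/7 = 4/7
α ≡ α = 3/7 ≡ 3/7 = 1
((α ≡ β) ⊃ α) ⊃ (α ≡ α) = 4/7 ⊃ 1 = 1
¬(β ≡ α) ∧ (((α ≡ β) ⊃ α) ⊃ (α ≡ α)) = 1/7 ∧ 1 = 1/7
((¬α ∨ (β ⊃ β)) ⊃ ((¬β ≡ β) ∨ β)) ∧ (¬(β ≡ α) ∧ (((α ≡ β) ⊃ α) ⊃ (α ≡ α))) = 6/7 ∧ 1/7 = 1/7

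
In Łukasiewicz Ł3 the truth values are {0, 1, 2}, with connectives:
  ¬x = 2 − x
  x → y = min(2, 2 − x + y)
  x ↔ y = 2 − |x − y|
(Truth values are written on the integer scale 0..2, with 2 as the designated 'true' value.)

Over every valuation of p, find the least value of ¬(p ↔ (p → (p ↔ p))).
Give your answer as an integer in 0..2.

0

Take p = 2:
p ↔ p = 2 ↔ 2 = 2
p → (p ↔ p) = 2 → 2 = 2
p ↔ (p → (p ↔ p)) = 2 ↔ 2 = 2
¬(p ↔ (p → (p ↔ p))) = ¬2 = 0
No assignment yields a value below 0, so this is the minimum.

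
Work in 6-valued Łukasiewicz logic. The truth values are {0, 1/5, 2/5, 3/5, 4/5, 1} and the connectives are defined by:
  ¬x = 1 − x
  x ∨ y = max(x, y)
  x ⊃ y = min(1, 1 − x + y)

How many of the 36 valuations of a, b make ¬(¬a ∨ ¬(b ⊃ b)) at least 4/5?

value 1: 6 assignments (counts)
value 4/5: 6 assignments (counts)
value 3/5: 6 assignments
value 2/5: 6 assignments
value 1/5: 6 assignments
value 0: 6 assignments
So 12 of the 36 assignments meet the threshold.

12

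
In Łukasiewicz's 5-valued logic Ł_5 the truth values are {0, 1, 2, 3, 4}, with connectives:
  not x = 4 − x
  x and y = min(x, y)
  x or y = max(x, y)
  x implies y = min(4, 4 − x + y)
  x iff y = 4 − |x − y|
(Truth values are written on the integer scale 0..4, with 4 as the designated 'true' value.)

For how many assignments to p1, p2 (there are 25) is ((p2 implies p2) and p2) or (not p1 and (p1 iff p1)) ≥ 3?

16

value 4: 9 assignments (counts)
value 3: 7 assignments (counts)
value 2: 5 assignments
value 1: 3 assignments
value 0: 1 assignment
So 16 of the 25 assignments meet the threshold.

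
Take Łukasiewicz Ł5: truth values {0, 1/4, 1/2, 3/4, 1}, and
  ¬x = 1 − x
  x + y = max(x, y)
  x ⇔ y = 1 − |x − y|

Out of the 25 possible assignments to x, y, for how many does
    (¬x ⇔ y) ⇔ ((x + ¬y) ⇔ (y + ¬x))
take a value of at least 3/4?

value 1: 9 assignments (counts)
value 1/2: 12 assignments
value 0: 4 assignments
So 9 of the 25 assignments meet the threshold.

9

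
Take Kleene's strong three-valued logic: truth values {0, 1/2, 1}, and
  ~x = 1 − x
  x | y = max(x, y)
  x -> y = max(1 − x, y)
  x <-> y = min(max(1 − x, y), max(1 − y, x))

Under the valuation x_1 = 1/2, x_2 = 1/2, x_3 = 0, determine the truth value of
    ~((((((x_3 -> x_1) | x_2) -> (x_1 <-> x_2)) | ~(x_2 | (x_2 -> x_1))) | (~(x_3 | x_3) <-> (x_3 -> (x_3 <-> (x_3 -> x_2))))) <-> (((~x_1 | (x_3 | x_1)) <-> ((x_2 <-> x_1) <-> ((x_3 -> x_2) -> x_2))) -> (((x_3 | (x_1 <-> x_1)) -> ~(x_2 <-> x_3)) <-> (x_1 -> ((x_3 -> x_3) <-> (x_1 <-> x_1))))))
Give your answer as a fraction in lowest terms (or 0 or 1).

x_3 -> x_1 = 0 -> 1/2 = 1
(x_3 -> x_1) | x_2 = 1 | 1/2 = 1
x_1 <-> x_2 = 1/2 <-> 1/2 = 1/2
((x_3 -> x_1) | x_2) -> (x_1 <-> x_2) = 1 -> 1/2 = 1/2
x_2 -> x_1 = 1/2 -> 1/2 = 1/2
x_2 | (x_2 -> x_1) = 1/2 | 1/2 = 1/2
~(x_2 | (x_2 -> x_1)) = ~1/2 = 1/2
(((x_3 -> x_1) | x_2) -> (x_1 <-> x_2)) | ~(x_2 | (x_2 -> x_1)) = 1/2 | 1/2 = 1/2
x_3 | x_3 = 0 | 0 = 0
~(x_3 | x_3) = ~0 = 1
x_3 -> x_2 = 0 -> 1/2 = 1
x_3 <-> (x_3 -> x_2) = 0 <-> 1 = 0
x_3 -> (x_3 <-> (x_3 -> x_2)) = 0 -> 0 = 1
~(x_3 | x_3) <-> (x_3 -> (x_3 <-> (x_3 -> x_2))) = 1 <-> 1 = 1
((((x_3 -> x_1) | x_2) -> (x_1 <-> x_2)) | ~(x_2 | (x_2 -> x_1))) | (~(x_3 | x_3) <-> (x_3 -> (x_3 <-> (x_3 -> x_2)))) = 1/2 | 1 = 1
~x_1 = ~1/2 = 1/2
x_3 | x_1 = 0 | 1/2 = 1/2
~x_1 | (x_3 | x_1) = 1/2 | 1/2 = 1/2
x_2 <-> x_1 = 1/2 <-> 1/2 = 1/2
x_3 -> x_2 = 0 -> 1/2 = 1
(x_3 -> x_2) -> x_2 = 1 -> 1/2 = 1/2
(x_2 <-> x_1) <-> ((x_3 -> x_2) -> x_2) = 1/2 <-> 1/2 = 1/2
(~x_1 | (x_3 | x_1)) <-> ((x_2 <-> x_1) <-> ((x_3 -> x_2) -> x_2)) = 1/2 <-> 1/2 = 1/2
x_1 <-> x_1 = 1/2 <-> 1/2 = 1/2
x_3 | (x_1 <-> x_1) = 0 | 1/2 = 1/2
x_2 <-> x_3 = 1/2 <-> 0 = 1/2
~(x_2 <-> x_3) = ~1/2 = 1/2
(x_3 | (x_1 <-> x_1)) -> ~(x_2 <-> x_3) = 1/2 -> 1/2 = 1/2
x_3 -> x_3 = 0 -> 0 = 1
x_1 <-> x_1 = 1/2 <-> 1/2 = 1/2
(x_3 -> x_3) <-> (x_1 <-> x_1) = 1 <-> 1/2 = 1/2
x_1 -> ((x_3 -> x_3) <-> (x_1 <-> x_1)) = 1/2 -> 1/2 = 1/2
((x_3 | (x_1 <-> x_1)) -> ~(x_2 <-> x_3)) <-> (x_1 -> ((x_3 -> x_3) <-> (x_1 <-> x_1))) = 1/2 <-> 1/2 = 1/2
((~x_1 | (x_3 | x_1)) <-> ((x_2 <-> x_1) <-> ((x_3 -> x_2) -> x_2))) -> (((x_3 | (x_1 <-> x_1)) -> ~(x_2 <-> x_3)) <-> (x_1 -> ((x_3 -> x_3) <-> (x_1 <-> x_1)))) = 1/2 -> 1/2 = 1/2
(((((x_3 -> x_1) | x_2) -> (x_1 <-> x_2)) | ~(x_2 | (x_2 -> x_1))) | (~(x_3 | x_3) <-> (x_3 -> (x_3 <-> (x_3 -> x_2))))) <-> (((~x_1 | (x_3 | x_1)) <-> ((x_2 <-> x_1) <-> ((x_3 -> x_2) -> x_2))) -> (((x_3 | (x_1 <-> x_1)) -> ~(x_2 <-> x_3)) <-> (x_1 -> ((x_3 -> x_3) <-> (x_1 <-> x_1))))) = 1 <-> 1/2 = 1/2
~((((((x_3 -> x_1) | x_2) -> (x_1 <-> x_2)) | ~(x_2 | (x_2 -> x_1))) | (~(x_3 | x_3) <-> (x_3 -> (x_3 <-> (x_3 -> x_2))))) <-> (((~x_1 | (x_3 | x_1)) <-> ((x_2 <-> x_1) <-> ((x_3 -> x_2) -> x_2))) -> (((x_3 | (x_1 <-> x_1)) -> ~(x_2 <-> x_3)) <-> (x_1 -> ((x_3 -> x_3) <-> (x_1 <-> x_1)))))) = ~1/2 = 1/2

1/2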